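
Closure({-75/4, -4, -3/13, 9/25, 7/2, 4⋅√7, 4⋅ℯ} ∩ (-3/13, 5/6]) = {9/25}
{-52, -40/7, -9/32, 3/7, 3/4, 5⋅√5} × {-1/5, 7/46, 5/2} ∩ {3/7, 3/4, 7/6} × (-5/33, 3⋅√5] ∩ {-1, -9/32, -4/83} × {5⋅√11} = ∅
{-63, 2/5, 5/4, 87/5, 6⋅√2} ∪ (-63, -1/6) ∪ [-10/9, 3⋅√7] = [-63, 3⋅√7] ∪ {87/5, 6⋅√2}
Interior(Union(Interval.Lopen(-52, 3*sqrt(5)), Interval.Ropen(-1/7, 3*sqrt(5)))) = Interval.open(-52, 3*sqrt(5))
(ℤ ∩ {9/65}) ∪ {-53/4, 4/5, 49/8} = {-53/4, 4/5, 49/8}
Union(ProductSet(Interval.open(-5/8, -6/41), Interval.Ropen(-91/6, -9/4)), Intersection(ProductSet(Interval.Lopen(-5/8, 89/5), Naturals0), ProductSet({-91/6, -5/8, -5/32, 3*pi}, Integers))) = Union(ProductSet({-5/32, 3*pi}, Naturals0), ProductSet(Interval.open(-5/8, -6/41), Interval.Ropen(-91/6, -9/4)))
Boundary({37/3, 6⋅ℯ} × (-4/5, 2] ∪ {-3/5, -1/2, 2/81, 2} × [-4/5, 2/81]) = ({37/3, 6⋅ℯ} × [-4/5, 2]) ∪ ({-3/5, -1/2, 2/81, 2} × [-4/5, 2/81])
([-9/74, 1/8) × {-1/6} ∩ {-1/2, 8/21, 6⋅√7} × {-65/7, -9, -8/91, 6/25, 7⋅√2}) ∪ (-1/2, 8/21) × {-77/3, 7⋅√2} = (-1/2, 8/21) × {-77/3, 7⋅√2}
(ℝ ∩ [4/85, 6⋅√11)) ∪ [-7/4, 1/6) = [-7/4, 6⋅√11)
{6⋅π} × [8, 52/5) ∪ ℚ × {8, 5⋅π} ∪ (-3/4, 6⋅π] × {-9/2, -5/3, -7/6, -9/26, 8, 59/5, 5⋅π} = (ℚ × {8, 5⋅π}) ∪ ({6⋅π} × [8, 52/5)) ∪ ((-3/4, 6⋅π] × {-9/2, -5/3, -7/6, -9/26, 8, 59/5, 5⋅π})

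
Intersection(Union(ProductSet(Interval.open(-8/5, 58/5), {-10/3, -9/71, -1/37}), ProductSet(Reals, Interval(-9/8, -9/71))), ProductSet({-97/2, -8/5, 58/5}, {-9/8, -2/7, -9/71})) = ProductSet({-97/2, -8/5, 58/5}, {-9/8, -2/7, -9/71})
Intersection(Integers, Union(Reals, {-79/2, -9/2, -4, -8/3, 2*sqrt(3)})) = Integers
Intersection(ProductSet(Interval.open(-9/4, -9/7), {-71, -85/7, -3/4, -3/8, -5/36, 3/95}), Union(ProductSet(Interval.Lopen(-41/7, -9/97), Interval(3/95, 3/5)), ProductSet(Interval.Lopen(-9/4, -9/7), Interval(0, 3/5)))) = ProductSet(Interval.open(-9/4, -9/7), {3/95})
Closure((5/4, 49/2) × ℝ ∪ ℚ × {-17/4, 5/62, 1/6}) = ([5/4, 49/2] × ℝ) ∪ ((ℚ ∪ (-∞, 5/4] ∪ [49/2, ∞)) × {-17/4, 5/62, 1/6})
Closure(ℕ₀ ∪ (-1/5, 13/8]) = [-1/5, 13/8] ∪ ℕ₀ ∪ (ℕ₀ \ (-1/5, 13/8))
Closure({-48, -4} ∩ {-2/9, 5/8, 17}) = ∅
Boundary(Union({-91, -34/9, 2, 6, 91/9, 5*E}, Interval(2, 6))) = {-91, -34/9, 2, 6, 91/9, 5*E}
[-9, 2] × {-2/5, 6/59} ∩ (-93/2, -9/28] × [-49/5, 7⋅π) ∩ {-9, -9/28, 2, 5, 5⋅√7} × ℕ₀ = ∅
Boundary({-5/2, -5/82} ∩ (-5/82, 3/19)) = ∅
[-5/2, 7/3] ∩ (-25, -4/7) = [-5/2, -4/7)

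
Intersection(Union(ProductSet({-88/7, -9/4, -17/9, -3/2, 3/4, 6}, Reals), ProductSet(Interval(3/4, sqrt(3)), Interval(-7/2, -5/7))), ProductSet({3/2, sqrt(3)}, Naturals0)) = EmptySet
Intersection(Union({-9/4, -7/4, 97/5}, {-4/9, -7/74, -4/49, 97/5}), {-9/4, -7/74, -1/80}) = {-9/4, -7/74}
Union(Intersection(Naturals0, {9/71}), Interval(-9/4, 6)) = Interval(-9/4, 6)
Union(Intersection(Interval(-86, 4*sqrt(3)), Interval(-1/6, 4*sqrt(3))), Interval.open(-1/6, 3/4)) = Interval(-1/6, 4*sqrt(3))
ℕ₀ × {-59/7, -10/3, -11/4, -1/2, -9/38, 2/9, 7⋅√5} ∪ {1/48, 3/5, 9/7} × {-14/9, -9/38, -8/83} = ({1/48, 3/5, 9/7} × {-14/9, -9/38, -8/83}) ∪ (ℕ₀ × {-59/7, -10/3, -11/4, -1/2, -9/38, 2/9, 7⋅√5})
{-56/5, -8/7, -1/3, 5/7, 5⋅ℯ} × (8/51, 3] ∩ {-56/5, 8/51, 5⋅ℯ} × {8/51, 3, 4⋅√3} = {-56/5, 5⋅ℯ} × {3}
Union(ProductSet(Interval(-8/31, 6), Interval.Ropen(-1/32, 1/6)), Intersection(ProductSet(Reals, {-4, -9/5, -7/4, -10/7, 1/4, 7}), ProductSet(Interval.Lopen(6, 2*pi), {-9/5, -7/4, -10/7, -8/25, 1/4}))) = Union(ProductSet(Interval(-8/31, 6), Interval.Ropen(-1/32, 1/6)), ProductSet(Interval.Lopen(6, 2*pi), {-9/5, -7/4, -10/7, 1/4}))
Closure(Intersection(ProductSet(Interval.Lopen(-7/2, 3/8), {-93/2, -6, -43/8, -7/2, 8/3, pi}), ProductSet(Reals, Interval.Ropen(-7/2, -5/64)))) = ProductSet(Interval(-7/2, 3/8), {-7/2})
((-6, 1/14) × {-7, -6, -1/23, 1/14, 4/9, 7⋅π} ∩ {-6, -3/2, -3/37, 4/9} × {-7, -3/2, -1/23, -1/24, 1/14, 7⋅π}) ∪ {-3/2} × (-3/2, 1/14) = ({-3/2} × (-3/2, 1/14)) ∪ ({-3/2, -3/37} × {-7, -1/23, 1/14, 7⋅π})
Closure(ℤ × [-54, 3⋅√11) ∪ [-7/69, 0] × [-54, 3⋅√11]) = (ℤ × [-54, 3⋅√11)) ∪ ((ℤ ∪ [-7/69, 0]) × {-54, 3⋅√11}) ∪ (([-7/69, 0] ∪ (ℤ \ (-7/69, 0))) × [-54, 3⋅√11])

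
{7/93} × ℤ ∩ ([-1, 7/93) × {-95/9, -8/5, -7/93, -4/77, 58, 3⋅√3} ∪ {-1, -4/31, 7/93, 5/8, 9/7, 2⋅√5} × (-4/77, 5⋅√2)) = {7/93} × {0, 1, …, 7}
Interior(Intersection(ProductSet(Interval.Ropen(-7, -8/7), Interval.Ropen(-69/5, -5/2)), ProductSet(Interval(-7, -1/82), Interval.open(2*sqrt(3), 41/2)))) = EmptySet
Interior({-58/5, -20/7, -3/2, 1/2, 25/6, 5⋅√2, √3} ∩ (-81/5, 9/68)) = ∅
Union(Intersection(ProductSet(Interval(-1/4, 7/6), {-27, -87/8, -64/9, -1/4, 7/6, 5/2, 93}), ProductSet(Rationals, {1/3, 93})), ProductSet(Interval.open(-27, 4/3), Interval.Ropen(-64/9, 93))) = Union(ProductSet(Intersection(Interval(-1/4, 7/6), Rationals), {93}), ProductSet(Interval.open(-27, 4/3), Interval.Ropen(-64/9, 93)))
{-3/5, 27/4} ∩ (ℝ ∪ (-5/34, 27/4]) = {-3/5, 27/4}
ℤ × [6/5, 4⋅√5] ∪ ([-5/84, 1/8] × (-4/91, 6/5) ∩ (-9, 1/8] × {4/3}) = ℤ × [6/5, 4⋅√5]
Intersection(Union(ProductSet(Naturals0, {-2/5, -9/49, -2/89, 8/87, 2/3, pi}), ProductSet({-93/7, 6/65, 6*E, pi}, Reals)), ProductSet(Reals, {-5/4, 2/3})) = Union(ProductSet({-93/7, 6/65, 6*E, pi}, {-5/4, 2/3}), ProductSet(Naturals0, {2/3}))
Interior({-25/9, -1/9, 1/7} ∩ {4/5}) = ∅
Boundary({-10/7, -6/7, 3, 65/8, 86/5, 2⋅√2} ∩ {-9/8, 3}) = {3}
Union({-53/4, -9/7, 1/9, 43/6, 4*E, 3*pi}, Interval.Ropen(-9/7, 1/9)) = Union({-53/4, 43/6, 4*E, 3*pi}, Interval(-9/7, 1/9))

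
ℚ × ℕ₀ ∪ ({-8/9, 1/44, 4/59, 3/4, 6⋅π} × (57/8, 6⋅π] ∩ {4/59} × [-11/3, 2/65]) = ℚ × ℕ₀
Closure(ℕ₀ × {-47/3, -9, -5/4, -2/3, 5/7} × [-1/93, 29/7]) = ℕ₀ × {-47/3, -9, -5/4, -2/3, 5/7} × [-1/93, 29/7]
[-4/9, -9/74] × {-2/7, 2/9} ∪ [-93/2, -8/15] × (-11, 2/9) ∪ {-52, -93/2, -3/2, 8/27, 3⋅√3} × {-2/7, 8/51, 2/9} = ([-4/9, -9/74] × {-2/7, 2/9}) ∪ ([-93/2, -8/15] × (-11, 2/9)) ∪ ({-52, -93/2, -3/2, 8/27, 3⋅√3} × {-2/7, 8/51, 2/9})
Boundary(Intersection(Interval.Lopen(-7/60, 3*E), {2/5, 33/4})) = {2/5}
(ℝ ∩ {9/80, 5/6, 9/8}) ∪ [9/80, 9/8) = [9/80, 9/8]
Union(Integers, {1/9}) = Union({1/9}, Integers)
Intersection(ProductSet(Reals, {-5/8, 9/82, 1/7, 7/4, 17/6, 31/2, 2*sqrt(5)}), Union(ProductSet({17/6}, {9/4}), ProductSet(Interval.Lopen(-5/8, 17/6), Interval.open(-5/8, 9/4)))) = ProductSet(Interval.Lopen(-5/8, 17/6), {9/82, 1/7, 7/4})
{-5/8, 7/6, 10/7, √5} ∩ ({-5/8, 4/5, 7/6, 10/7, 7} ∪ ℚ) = {-5/8, 7/6, 10/7}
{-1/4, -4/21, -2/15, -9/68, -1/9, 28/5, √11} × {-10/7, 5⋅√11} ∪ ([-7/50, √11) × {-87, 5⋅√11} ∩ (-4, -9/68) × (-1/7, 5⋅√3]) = {-1/4, -4/21, -2/15, -9/68, -1/9, 28/5, √11} × {-10/7, 5⋅√11}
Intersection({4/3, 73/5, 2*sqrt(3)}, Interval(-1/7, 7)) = {4/3, 2*sqrt(3)}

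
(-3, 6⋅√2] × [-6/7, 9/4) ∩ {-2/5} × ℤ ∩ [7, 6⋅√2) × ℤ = ∅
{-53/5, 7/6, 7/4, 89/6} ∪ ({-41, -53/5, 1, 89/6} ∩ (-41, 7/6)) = {-53/5, 1, 7/6, 7/4, 89/6}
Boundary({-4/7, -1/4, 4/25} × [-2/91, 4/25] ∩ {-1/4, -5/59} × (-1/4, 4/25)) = {-1/4} × [-2/91, 4/25]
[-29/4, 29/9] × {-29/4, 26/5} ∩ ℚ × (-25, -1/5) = (ℚ ∩ [-29/4, 29/9]) × {-29/4}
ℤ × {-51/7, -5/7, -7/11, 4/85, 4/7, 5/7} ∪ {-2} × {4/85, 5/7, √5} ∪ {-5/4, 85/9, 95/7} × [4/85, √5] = ({-2} × {4/85, 5/7, √5}) ∪ (ℤ × {-51/7, -5/7, -7/11, 4/85, 4/7, 5/7}) ∪ ({-5/4, 85/9, 95/7} × [4/85, √5])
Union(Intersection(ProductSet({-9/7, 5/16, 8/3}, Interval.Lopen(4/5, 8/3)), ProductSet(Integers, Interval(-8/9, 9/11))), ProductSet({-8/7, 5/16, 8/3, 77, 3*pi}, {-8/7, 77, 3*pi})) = ProductSet({-8/7, 5/16, 8/3, 77, 3*pi}, {-8/7, 77, 3*pi})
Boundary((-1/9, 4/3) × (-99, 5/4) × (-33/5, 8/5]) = ((({-1/9, 4/3} × [-99, 5/4]) ∪ ([-1/9, 4/3] × {-99, 5/4})) × [-33/5, 8/5]) ∪ ((({-1/9, 4/3} × [-99, 5/4]) ∪ ([-1/9, 4/3] × {-99, 5/4}) ∪ ((-1/9, 4/3) × (-99, 5/4))) × {-33/5, 8/5})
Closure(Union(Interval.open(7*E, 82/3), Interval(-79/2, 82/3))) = Interval(-79/2, 82/3)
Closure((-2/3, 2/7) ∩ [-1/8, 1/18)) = [-1/8, 1/18]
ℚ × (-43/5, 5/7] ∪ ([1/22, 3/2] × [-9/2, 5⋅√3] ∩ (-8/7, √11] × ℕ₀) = (ℚ × (-43/5, 5/7]) ∪ ([1/22, 3/2] × {0, 1, …, 8})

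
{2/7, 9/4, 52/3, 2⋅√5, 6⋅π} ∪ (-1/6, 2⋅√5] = (-1/6, 2⋅√5] ∪ {52/3, 6⋅π}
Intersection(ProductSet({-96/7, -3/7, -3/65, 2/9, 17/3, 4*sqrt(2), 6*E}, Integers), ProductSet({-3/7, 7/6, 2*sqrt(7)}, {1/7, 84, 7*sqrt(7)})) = ProductSet({-3/7}, {84})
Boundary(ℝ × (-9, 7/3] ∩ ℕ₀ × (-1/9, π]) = ℕ₀ × [-1/9, 7/3]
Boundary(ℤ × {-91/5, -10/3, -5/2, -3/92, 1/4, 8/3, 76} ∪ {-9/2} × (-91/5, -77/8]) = ({-9/2} × [-91/5, -77/8]) ∪ (ℤ × {-91/5, -10/3, -5/2, -3/92, 1/4, 8/3, 76})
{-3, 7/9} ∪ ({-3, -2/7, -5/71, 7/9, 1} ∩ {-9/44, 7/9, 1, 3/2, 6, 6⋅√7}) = {-3, 7/9, 1}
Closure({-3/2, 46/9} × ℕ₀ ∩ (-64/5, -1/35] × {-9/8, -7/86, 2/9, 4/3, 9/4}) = ∅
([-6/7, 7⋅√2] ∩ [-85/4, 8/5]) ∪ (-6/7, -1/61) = [-6/7, 8/5]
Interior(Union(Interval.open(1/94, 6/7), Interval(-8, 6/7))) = Interval.open(-8, 6/7)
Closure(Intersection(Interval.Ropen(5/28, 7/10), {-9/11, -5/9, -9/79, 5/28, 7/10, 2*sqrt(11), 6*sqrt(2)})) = {5/28}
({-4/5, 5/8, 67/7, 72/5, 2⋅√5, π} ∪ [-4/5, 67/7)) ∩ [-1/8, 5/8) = [-1/8, 5/8)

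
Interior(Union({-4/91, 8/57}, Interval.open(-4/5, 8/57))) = Interval.open(-4/5, 8/57)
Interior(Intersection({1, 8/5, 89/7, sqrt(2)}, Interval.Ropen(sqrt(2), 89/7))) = EmptySet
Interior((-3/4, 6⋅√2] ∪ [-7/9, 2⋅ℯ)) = (-7/9, 6⋅√2)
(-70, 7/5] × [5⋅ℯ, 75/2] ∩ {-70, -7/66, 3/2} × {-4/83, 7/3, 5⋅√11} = {-7/66} × {5⋅√11}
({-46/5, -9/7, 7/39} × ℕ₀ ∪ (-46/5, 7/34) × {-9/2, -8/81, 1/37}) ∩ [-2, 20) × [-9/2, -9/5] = [-2, 7/34) × {-9/2}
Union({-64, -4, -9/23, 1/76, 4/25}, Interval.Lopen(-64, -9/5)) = Union({-9/23, 1/76, 4/25}, Interval(-64, -9/5))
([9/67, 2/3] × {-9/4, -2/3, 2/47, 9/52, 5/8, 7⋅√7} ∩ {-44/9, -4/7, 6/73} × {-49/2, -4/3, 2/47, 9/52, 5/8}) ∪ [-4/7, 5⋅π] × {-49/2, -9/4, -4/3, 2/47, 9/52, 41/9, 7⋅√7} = [-4/7, 5⋅π] × {-49/2, -9/4, -4/3, 2/47, 9/52, 41/9, 7⋅√7}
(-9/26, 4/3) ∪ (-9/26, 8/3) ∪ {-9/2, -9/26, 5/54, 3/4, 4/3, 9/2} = {-9/2, 9/2} ∪ [-9/26, 8/3)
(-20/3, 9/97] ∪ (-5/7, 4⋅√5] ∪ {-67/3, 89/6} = {-67/3, 89/6} ∪ (-20/3, 4⋅√5]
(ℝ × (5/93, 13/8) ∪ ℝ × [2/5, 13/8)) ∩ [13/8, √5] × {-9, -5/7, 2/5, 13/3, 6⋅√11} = [13/8, √5] × {2/5}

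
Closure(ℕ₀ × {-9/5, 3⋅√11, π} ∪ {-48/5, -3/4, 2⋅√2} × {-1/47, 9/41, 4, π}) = (ℕ₀ × {-9/5, 3⋅√11, π}) ∪ ({-48/5, -3/4, 2⋅√2} × {-1/47, 9/41, 4, π})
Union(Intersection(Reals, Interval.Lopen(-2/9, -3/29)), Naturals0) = Union(Interval.Lopen(-2/9, -3/29), Naturals0)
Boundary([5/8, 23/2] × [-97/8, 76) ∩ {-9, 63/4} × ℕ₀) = ∅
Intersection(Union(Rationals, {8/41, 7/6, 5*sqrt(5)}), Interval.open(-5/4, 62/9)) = Intersection(Interval.open(-5/4, 62/9), Rationals)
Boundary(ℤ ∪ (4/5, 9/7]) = {4/5, 9/7} ∪ (ℤ \ (4/5, 9/7))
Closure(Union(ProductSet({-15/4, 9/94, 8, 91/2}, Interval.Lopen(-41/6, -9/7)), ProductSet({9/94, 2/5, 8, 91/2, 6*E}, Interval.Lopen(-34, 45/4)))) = Union(ProductSet({-15/4, 9/94, 8, 91/2}, Interval(-41/6, -9/7)), ProductSet({9/94, 2/5, 8, 91/2, 6*E}, Interval(-34, 45/4)))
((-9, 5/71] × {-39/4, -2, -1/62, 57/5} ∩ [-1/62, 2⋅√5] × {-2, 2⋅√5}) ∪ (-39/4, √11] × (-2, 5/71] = ([-1/62, 5/71] × {-2}) ∪ ((-39/4, √11] × (-2, 5/71])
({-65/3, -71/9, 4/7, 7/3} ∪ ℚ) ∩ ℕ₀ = ℕ₀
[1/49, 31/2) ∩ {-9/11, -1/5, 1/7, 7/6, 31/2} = {1/7, 7/6}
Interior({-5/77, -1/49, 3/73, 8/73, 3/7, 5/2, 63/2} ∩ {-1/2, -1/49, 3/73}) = ∅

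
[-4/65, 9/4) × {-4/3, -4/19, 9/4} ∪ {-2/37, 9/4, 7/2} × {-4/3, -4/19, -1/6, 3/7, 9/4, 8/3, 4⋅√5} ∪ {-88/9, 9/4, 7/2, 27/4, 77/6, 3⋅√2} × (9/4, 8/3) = ([-4/65, 9/4) × {-4/3, -4/19, 9/4}) ∪ ({-2/37, 9/4, 7/2} × {-4/3, -4/19, -1/6, 3/7, 9/4, 8/3, 4⋅√5}) ∪ ({-88/9, 9/4, 7/2, 27/4, 77/6, 3⋅√2} × (9/4, 8/3))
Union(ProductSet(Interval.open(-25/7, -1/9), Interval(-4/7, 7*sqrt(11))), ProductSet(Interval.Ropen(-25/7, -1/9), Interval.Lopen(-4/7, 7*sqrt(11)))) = Union(ProductSet(Interval.Ropen(-25/7, -1/9), Interval.Lopen(-4/7, 7*sqrt(11))), ProductSet(Interval.open(-25/7, -1/9), Interval(-4/7, 7*sqrt(11))))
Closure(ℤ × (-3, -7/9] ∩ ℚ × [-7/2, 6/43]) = ℤ × [-3, -7/9]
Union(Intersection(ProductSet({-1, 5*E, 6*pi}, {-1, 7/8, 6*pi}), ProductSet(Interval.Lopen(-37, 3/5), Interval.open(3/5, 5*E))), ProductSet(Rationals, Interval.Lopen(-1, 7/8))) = ProductSet(Rationals, Interval.Lopen(-1, 7/8))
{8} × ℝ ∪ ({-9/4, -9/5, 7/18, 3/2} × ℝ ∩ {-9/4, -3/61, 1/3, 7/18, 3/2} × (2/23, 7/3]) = ({8} × ℝ) ∪ ({-9/4, 7/18, 3/2} × (2/23, 7/3])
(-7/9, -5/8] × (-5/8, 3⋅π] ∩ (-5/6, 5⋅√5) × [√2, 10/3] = (-7/9, -5/8] × [√2, 10/3]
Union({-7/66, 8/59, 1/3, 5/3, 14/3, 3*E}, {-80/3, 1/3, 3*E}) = {-80/3, -7/66, 8/59, 1/3, 5/3, 14/3, 3*E}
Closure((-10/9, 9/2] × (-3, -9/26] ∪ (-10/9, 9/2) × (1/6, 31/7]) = ([-10/9, 9/2] × {-3, -9/26, 1/6, 31/7}) ∪ ((-10/9, 9/2] × (-3, -9/26]) ∪ ((-10/9, 9/2) × (1/6, 31/7]) ∪ ({-10/9, 9/2} × ([-3, -9/26] ∪ [1/6, 31/7]))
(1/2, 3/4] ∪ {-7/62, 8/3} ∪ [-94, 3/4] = [-94, 3/4] ∪ {8/3}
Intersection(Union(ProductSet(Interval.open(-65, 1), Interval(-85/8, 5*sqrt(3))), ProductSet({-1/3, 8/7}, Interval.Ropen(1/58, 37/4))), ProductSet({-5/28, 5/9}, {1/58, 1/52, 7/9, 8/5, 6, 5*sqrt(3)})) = ProductSet({-5/28, 5/9}, {1/58, 1/52, 7/9, 8/5, 6, 5*sqrt(3)})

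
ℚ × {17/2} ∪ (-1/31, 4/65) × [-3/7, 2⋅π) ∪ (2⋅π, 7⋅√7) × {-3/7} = (ℚ × {17/2}) ∪ ((-1/31, 4/65) × [-3/7, 2⋅π)) ∪ ((2⋅π, 7⋅√7) × {-3/7})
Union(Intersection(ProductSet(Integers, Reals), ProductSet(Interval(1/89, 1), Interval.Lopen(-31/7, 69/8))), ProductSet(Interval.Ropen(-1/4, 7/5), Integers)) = Union(ProductSet(Interval.Ropen(-1/4, 7/5), Integers), ProductSet(Range(1, 2, 1), Interval.Lopen(-31/7, 69/8)))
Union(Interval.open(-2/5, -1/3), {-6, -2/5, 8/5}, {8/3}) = Union({-6, 8/5, 8/3}, Interval.Ropen(-2/5, -1/3))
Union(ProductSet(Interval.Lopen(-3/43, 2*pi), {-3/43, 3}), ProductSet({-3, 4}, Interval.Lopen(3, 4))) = Union(ProductSet({-3, 4}, Interval.Lopen(3, 4)), ProductSet(Interval.Lopen(-3/43, 2*pi), {-3/43, 3}))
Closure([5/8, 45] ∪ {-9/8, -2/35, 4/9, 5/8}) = {-9/8, -2/35, 4/9} ∪ [5/8, 45]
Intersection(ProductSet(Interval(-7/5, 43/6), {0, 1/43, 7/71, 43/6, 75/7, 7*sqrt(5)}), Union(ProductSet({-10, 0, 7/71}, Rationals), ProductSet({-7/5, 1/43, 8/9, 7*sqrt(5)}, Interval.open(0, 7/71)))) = Union(ProductSet({0, 7/71}, {0, 1/43, 7/71, 43/6, 75/7}), ProductSet({-7/5, 1/43, 8/9}, {1/43}))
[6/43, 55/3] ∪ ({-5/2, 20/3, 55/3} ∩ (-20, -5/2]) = {-5/2} ∪ [6/43, 55/3]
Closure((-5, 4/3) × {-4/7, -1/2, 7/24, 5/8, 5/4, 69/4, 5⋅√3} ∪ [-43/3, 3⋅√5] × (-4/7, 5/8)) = ([-43/3, 3⋅√5] × [-4/7, 5/8]) ∪ ([-5, 4/3] × {-4/7, 5/8, 5/4, 69/4, 5⋅√3}) ∪ ((-5, 4/3) × {-4/7, -1/2, 7/24, 5/8, 5/4, 69/4, 5⋅√3})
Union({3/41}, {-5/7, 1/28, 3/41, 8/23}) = {-5/7, 1/28, 3/41, 8/23}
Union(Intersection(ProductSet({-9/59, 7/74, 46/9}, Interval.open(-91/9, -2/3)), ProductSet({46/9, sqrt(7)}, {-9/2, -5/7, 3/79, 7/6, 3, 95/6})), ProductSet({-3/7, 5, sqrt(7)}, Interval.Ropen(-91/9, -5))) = Union(ProductSet({46/9}, {-9/2, -5/7}), ProductSet({-3/7, 5, sqrt(7)}, Interval.Ropen(-91/9, -5)))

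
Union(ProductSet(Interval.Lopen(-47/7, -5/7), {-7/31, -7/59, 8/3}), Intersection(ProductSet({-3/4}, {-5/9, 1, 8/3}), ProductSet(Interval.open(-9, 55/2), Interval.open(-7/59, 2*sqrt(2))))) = Union(ProductSet({-3/4}, {1, 8/3}), ProductSet(Interval.Lopen(-47/7, -5/7), {-7/31, -7/59, 8/3}))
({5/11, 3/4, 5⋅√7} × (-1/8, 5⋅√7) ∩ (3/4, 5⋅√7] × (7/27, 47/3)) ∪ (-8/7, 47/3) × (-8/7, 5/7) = ((-8/7, 47/3) × (-8/7, 5/7)) ∪ ({5⋅√7} × (7/27, 5⋅√7))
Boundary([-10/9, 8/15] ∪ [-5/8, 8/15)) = {-10/9, 8/15}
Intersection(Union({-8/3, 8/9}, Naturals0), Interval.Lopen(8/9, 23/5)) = Range(1, 5, 1)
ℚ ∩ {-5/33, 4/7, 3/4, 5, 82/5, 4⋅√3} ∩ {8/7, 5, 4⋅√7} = {5}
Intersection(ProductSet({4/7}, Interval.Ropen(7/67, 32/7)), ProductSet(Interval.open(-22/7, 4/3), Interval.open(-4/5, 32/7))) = ProductSet({4/7}, Interval.Ropen(7/67, 32/7))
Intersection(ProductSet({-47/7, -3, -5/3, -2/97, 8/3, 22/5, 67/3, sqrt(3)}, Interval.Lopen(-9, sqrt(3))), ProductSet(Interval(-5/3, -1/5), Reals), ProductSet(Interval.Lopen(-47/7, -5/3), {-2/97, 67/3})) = ProductSet({-5/3}, {-2/97})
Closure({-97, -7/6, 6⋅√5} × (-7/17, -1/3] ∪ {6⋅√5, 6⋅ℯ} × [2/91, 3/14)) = ({-97, -7/6, 6⋅√5} × [-7/17, -1/3]) ∪ ({6⋅√5, 6⋅ℯ} × [2/91, 3/14])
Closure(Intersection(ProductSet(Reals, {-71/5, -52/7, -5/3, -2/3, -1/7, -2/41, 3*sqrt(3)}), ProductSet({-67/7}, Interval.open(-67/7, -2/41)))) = ProductSet({-67/7}, {-52/7, -5/3, -2/3, -1/7})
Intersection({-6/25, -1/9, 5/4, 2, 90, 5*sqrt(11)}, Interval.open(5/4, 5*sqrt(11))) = {2}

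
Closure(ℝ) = ℝ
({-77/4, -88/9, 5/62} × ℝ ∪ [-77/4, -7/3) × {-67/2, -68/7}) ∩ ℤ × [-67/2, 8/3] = {-19, -18, …, -3} × {-67/2, -68/7}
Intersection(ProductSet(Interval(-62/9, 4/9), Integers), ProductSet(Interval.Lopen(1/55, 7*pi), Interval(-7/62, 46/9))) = ProductSet(Interval.Lopen(1/55, 4/9), Range(0, 6, 1))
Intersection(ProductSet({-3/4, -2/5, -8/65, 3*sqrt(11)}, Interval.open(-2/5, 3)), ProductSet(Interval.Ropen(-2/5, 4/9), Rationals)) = ProductSet({-2/5, -8/65}, Intersection(Interval.open(-2/5, 3), Rationals))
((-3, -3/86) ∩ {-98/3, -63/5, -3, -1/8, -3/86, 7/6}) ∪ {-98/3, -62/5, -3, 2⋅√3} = {-98/3, -62/5, -3, -1/8, 2⋅√3}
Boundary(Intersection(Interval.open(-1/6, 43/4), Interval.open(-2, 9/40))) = {-1/6, 9/40}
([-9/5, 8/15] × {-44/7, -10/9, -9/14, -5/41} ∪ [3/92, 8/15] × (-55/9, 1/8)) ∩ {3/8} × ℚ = {3/8} × ({-44/7} ∪ (ℚ ∩ (-55/9, 1/8)))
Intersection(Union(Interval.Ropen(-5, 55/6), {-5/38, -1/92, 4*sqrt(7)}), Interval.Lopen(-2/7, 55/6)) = Interval.open(-2/7, 55/6)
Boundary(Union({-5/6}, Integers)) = Union({-5/6}, Integers)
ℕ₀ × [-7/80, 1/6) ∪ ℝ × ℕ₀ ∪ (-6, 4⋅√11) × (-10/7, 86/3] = (ℝ × ℕ₀) ∪ (ℕ₀ × [-7/80, 1/6)) ∪ ((-6, 4⋅√11) × (-10/7, 86/3])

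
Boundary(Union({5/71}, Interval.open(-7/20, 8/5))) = {-7/20, 8/5}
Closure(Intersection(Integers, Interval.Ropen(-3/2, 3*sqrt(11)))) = Range(-1, 10, 1)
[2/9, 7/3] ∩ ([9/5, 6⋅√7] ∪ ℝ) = [2/9, 7/3]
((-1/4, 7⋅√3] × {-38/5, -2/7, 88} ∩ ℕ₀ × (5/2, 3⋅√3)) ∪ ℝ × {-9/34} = ℝ × {-9/34}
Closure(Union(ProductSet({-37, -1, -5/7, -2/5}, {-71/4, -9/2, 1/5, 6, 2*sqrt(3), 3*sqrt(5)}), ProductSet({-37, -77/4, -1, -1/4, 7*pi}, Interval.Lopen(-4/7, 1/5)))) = Union(ProductSet({-37, -1, -5/7, -2/5}, {-71/4, -9/2, 1/5, 6, 2*sqrt(3), 3*sqrt(5)}), ProductSet({-37, -77/4, -1, -1/4, 7*pi}, Interval(-4/7, 1/5)))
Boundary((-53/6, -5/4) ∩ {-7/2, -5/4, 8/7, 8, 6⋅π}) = {-7/2}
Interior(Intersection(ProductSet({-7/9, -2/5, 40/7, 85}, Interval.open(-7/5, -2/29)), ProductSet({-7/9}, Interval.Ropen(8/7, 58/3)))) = EmptySet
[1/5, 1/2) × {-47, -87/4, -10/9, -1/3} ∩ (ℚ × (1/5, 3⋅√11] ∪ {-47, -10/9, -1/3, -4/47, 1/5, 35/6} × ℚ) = {1/5} × {-47, -87/4, -10/9, -1/3}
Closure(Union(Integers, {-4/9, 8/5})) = Union({-4/9, 8/5}, Integers)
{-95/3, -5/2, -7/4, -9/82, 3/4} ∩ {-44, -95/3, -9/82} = {-95/3, -9/82}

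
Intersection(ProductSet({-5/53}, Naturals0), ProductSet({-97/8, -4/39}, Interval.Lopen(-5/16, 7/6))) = EmptySet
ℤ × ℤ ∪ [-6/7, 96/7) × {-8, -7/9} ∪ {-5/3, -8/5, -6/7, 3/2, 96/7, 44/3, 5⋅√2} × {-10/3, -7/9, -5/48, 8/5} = (ℤ × ℤ) ∪ ([-6/7, 96/7) × {-8, -7/9}) ∪ ({-5/3, -8/5, -6/7, 3/2, 96/7, 44/3, 5⋅√2} × {-10/3, -7/9, -5/48, 8/5})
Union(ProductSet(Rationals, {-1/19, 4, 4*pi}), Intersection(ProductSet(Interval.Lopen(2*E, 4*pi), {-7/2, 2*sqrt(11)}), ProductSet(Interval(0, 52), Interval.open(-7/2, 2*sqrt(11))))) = ProductSet(Rationals, {-1/19, 4, 4*pi})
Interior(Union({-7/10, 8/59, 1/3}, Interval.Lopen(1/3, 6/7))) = Interval.open(1/3, 6/7)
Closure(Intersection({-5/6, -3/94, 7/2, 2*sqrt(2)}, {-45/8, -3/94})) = {-3/94}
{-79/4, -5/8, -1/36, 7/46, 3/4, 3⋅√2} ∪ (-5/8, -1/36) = {-79/4, 7/46, 3/4, 3⋅√2} ∪ [-5/8, -1/36]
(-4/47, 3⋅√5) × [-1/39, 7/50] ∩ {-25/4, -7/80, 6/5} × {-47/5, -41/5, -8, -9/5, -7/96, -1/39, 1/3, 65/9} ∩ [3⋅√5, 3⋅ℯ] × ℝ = ∅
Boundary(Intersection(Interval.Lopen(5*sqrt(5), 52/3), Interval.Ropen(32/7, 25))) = {52/3, 5*sqrt(5)}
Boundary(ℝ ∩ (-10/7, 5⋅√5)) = {-10/7, 5⋅√5}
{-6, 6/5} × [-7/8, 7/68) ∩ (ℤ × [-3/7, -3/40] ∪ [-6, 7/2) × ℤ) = ({-6} × [-3/7, -3/40]) ∪ ({-6, 6/5} × {0})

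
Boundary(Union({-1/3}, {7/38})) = {-1/3, 7/38}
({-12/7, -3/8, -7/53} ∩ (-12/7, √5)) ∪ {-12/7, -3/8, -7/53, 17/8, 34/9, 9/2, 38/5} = {-12/7, -3/8, -7/53, 17/8, 34/9, 9/2, 38/5}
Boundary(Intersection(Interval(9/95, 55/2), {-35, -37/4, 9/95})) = {9/95}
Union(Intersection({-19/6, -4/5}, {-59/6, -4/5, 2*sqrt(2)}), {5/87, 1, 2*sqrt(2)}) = {-4/5, 5/87, 1, 2*sqrt(2)}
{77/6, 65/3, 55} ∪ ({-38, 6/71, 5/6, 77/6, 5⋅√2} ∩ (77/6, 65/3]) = {77/6, 65/3, 55}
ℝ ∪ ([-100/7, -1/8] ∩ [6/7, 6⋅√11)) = ℝ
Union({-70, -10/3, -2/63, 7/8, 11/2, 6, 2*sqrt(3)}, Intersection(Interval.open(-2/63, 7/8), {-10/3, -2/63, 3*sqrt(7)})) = {-70, -10/3, -2/63, 7/8, 11/2, 6, 2*sqrt(3)}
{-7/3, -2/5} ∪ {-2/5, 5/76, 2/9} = {-7/3, -2/5, 5/76, 2/9}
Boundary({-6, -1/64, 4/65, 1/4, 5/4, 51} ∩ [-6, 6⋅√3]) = {-6, -1/64, 4/65, 1/4, 5/4}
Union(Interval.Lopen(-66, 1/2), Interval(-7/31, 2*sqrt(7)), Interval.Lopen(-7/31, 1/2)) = Interval.Lopen(-66, 2*sqrt(7))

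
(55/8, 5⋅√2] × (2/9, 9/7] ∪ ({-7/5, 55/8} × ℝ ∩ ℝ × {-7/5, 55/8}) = ({-7/5, 55/8} × {-7/5, 55/8}) ∪ ((55/8, 5⋅√2] × (2/9, 9/7])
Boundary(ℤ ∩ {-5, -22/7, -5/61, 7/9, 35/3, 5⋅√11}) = {-5}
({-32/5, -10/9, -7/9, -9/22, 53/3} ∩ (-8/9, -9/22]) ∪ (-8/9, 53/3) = (-8/9, 53/3)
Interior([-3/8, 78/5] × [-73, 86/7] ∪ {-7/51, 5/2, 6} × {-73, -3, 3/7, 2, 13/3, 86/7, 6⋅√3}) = (-3/8, 78/5) × (-73, 86/7)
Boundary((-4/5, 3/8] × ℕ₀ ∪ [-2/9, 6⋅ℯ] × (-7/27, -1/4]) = ([-4/5, -2/9] × ℕ₀) ∪ ({-2/9, 6⋅ℯ} × [-7/27, -1/4]) ∪ ([-2/9, 6⋅ℯ] × {-7/27, -1/4}) ∪ ([-4/5, 3/8] × (ℕ₀ \ (-7/27, -1/4)))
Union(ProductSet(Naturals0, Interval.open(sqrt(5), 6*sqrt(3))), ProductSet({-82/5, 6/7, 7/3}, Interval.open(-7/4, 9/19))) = Union(ProductSet({-82/5, 6/7, 7/3}, Interval.open(-7/4, 9/19)), ProductSet(Naturals0, Interval.open(sqrt(5), 6*sqrt(3))))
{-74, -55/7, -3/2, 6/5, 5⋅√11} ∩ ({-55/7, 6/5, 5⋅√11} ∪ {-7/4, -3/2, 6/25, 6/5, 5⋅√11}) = {-55/7, -3/2, 6/5, 5⋅√11}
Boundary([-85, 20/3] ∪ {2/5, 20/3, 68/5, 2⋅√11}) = {-85, 20/3, 68/5}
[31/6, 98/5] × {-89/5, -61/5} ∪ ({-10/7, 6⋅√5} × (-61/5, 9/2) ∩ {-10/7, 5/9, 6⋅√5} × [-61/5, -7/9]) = ([31/6, 98/5] × {-89/5, -61/5}) ∪ ({-10/7, 6⋅√5} × (-61/5, -7/9])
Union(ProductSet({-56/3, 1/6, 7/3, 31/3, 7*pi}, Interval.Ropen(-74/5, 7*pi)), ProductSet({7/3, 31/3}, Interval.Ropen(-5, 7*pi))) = ProductSet({-56/3, 1/6, 7/3, 31/3, 7*pi}, Interval.Ropen(-74/5, 7*pi))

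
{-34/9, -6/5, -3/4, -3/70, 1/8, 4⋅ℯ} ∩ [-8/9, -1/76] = {-3/4, -3/70}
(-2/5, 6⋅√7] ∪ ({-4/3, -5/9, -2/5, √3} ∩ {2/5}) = (-2/5, 6⋅√7]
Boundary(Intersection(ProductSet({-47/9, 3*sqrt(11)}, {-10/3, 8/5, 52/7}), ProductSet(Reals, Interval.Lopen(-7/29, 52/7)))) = ProductSet({-47/9, 3*sqrt(11)}, {8/5, 52/7})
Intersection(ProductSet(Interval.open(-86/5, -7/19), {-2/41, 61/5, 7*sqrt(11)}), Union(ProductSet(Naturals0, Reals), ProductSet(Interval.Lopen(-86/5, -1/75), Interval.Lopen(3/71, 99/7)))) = ProductSet(Interval.open(-86/5, -7/19), {61/5})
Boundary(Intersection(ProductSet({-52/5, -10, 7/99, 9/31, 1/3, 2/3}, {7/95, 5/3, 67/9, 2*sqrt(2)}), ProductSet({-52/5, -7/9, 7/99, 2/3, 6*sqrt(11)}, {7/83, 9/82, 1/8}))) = EmptySet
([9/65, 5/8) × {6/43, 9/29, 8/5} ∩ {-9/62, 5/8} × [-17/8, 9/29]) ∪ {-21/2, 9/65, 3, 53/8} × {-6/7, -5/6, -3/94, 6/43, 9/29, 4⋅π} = {-21/2, 9/65, 3, 53/8} × {-6/7, -5/6, -3/94, 6/43, 9/29, 4⋅π}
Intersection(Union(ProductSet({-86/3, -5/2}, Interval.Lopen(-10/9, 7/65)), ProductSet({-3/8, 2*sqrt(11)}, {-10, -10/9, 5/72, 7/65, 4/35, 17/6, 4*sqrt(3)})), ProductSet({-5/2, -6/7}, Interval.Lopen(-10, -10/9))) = EmptySet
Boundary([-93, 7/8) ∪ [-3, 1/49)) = {-93, 7/8}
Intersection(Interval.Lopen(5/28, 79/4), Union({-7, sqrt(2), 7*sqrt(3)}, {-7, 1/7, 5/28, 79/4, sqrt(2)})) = {79/4, sqrt(2), 7*sqrt(3)}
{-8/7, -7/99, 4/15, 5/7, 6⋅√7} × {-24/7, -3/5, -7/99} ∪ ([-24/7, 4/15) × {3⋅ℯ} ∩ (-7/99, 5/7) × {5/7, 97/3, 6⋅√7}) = {-8/7, -7/99, 4/15, 5/7, 6⋅√7} × {-24/7, -3/5, -7/99}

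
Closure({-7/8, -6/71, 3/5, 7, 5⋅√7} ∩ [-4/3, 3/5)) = {-7/8, -6/71}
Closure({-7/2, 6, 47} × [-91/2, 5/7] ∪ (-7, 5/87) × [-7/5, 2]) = ({-7/2, 6, 47} × [-91/2, 5/7]) ∪ ([-7, 5/87] × [-7/5, 2])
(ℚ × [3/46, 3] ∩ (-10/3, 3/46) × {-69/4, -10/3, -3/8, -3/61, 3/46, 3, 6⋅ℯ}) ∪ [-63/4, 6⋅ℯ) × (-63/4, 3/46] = ((ℚ ∩ (-10/3, 3/46)) × {3/46, 3}) ∪ ([-63/4, 6⋅ℯ) × (-63/4, 3/46])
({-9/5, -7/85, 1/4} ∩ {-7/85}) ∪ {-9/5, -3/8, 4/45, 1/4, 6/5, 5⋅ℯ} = {-9/5, -3/8, -7/85, 4/45, 1/4, 6/5, 5⋅ℯ}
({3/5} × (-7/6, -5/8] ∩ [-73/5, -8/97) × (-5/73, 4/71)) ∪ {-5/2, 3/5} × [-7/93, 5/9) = {-5/2, 3/5} × [-7/93, 5/9)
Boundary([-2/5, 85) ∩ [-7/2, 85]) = {-2/5, 85}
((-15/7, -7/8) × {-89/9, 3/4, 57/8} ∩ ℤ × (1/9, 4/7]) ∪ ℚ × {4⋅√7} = ℚ × {4⋅√7}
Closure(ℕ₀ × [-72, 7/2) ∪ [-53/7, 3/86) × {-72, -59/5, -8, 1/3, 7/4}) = (ℕ₀ × [-72, 7/2]) ∪ ([-53/7, 3/86] × {-72, -59/5, -8, 1/3, 7/4})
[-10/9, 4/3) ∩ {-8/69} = {-8/69}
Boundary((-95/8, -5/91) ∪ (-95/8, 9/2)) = {-95/8, 9/2}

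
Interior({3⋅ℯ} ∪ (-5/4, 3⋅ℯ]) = (-5/4, 3⋅ℯ)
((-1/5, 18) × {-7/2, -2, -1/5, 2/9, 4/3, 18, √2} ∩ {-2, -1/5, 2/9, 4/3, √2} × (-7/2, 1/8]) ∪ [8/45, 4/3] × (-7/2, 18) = ({2/9, 4/3, √2} × {-2, -1/5}) ∪ ([8/45, 4/3] × (-7/2, 18))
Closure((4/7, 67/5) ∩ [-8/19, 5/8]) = [4/7, 5/8]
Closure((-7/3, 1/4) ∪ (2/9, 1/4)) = [-7/3, 1/4]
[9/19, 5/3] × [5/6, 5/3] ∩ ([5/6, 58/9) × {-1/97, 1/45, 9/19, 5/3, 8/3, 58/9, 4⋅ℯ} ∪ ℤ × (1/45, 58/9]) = ([5/6, 5/3] × {5/3}) ∪ ({1} × [5/6, 5/3])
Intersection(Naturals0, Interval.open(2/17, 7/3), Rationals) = Range(1, 3, 1)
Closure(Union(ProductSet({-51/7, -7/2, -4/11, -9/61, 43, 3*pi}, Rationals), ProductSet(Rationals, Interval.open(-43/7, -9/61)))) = Union(ProductSet({-51/7, -7/2, -4/11, -9/61, 43, 3*pi}, Reals), ProductSet(Reals, Interval(-43/7, -9/61)))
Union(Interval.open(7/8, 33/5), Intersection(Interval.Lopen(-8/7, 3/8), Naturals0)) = Union(Interval.open(7/8, 33/5), Range(0, 1, 1))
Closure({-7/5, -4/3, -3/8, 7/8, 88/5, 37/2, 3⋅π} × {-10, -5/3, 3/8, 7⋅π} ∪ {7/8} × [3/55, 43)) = ({7/8} × [3/55, 43]) ∪ ({-7/5, -4/3, -3/8, 7/8, 88/5, 37/2, 3⋅π} × {-10, -5/3, 3/8, 7⋅π})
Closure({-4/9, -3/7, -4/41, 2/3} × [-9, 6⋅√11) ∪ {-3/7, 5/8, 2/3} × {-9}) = ({-3/7, 5/8, 2/3} × {-9}) ∪ ({-4/9, -3/7, -4/41, 2/3} × [-9, 6⋅√11])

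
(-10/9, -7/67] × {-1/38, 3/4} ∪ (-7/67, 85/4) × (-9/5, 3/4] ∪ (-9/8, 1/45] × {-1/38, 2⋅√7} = ((-10/9, -7/67] × {-1/38, 3/4}) ∪ ((-7/67, 85/4) × (-9/5, 3/4]) ∪ ((-9/8, 1/45] × {-1/38, 2⋅√7})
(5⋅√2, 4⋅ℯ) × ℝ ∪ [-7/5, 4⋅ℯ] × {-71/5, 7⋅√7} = ((5⋅√2, 4⋅ℯ) × ℝ) ∪ ([-7/5, 4⋅ℯ] × {-71/5, 7⋅√7})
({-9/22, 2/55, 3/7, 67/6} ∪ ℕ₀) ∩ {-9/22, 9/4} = {-9/22}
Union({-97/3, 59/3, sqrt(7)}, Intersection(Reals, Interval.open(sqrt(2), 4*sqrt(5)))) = Union({-97/3, 59/3}, Interval.open(sqrt(2), 4*sqrt(5)))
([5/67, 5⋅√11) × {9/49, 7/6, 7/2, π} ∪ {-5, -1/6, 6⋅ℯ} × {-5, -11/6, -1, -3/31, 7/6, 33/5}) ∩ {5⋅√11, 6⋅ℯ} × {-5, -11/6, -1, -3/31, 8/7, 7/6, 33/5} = {6⋅ℯ} × {-5, -11/6, -1, -3/31, 7/6, 33/5}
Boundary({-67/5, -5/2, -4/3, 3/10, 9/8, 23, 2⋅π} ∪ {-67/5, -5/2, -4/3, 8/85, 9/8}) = {-67/5, -5/2, -4/3, 8/85, 3/10, 9/8, 23, 2⋅π}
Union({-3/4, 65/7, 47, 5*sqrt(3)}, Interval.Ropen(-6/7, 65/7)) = Union({47}, Interval(-6/7, 65/7))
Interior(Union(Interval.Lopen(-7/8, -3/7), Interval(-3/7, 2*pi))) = Interval.open(-7/8, 2*pi)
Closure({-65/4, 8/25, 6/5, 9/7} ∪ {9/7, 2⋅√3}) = {-65/4, 8/25, 6/5, 9/7, 2⋅√3}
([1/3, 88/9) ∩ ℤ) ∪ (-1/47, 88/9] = (-1/47, 88/9] ∪ {1, 2, …, 9}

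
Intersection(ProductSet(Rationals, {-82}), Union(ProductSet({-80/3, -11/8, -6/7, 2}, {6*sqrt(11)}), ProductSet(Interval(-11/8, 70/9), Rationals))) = ProductSet(Intersection(Interval(-11/8, 70/9), Rationals), {-82})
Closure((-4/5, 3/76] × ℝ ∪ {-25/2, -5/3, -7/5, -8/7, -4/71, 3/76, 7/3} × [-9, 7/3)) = ([-4/5, 3/76] × ℝ) ∪ ({-25/2, -5/3, -7/5, -8/7, 3/76, 7/3} × [-9, 7/3]) ∪ ({-25/2, -5/3, -7/5, -8/7, -4/71, 3/76, 7/3} × [-9, 7/3))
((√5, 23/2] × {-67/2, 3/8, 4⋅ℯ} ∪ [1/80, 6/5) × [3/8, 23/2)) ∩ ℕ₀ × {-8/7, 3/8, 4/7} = ({3, 4, …, 11} × {3/8}) ∪ ({1} × {3/8, 4/7})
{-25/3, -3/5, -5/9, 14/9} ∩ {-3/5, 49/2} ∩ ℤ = ∅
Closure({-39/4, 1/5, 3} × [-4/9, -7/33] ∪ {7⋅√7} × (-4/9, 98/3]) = ({-39/4, 1/5, 3} × [-4/9, -7/33]) ∪ ({7⋅√7} × [-4/9, 98/3])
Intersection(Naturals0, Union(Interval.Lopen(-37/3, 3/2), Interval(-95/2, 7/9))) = Range(0, 2, 1)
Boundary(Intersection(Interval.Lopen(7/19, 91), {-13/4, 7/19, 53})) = {53}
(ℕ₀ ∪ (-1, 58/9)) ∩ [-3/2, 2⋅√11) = (-1, 58/9) ∪ {0, 1, …, 6}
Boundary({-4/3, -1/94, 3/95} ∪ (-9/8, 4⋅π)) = {-4/3, -9/8, 4⋅π}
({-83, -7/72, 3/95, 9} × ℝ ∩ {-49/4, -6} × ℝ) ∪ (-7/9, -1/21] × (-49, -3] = (-7/9, -1/21] × (-49, -3]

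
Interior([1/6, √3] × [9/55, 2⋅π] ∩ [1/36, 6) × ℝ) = (1/6, √3) × (9/55, 2⋅π)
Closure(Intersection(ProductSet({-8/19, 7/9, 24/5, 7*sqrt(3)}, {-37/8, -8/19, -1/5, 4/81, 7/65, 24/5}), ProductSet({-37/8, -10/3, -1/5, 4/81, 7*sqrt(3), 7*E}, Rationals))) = ProductSet({7*sqrt(3)}, {-37/8, -8/19, -1/5, 4/81, 7/65, 24/5})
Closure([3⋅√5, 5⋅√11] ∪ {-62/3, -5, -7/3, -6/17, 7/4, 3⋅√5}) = {-62/3, -5, -7/3, -6/17, 7/4} ∪ [3⋅√5, 5⋅√11]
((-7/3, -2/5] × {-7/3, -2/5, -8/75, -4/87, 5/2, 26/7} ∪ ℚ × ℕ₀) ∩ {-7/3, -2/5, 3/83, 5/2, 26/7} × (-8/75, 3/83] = ({-2/5} × {-4/87}) ∪ ({-7/3, -2/5, 3/83, 5/2, 26/7} × {0})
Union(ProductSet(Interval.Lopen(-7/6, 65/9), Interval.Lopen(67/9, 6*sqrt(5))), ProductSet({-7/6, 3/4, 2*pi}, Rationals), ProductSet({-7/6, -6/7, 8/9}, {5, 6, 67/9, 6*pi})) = Union(ProductSet({-7/6, -6/7, 8/9}, {5, 6, 67/9, 6*pi}), ProductSet({-7/6, 3/4, 2*pi}, Rationals), ProductSet(Interval.Lopen(-7/6, 65/9), Interval.Lopen(67/9, 6*sqrt(5))))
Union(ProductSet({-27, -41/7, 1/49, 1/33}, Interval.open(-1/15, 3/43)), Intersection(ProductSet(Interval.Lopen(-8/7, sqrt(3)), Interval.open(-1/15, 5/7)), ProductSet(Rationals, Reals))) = Union(ProductSet({-27, -41/7, 1/49, 1/33}, Interval.open(-1/15, 3/43)), ProductSet(Intersection(Interval.Lopen(-8/7, sqrt(3)), Rationals), Interval.open(-1/15, 5/7)))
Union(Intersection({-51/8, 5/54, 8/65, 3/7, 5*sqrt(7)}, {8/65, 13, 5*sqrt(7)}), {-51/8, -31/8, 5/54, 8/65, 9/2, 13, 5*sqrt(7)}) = {-51/8, -31/8, 5/54, 8/65, 9/2, 13, 5*sqrt(7)}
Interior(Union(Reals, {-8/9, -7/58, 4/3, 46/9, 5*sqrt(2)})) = Reals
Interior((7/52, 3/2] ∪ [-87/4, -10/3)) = (-87/4, -10/3) ∪ (7/52, 3/2)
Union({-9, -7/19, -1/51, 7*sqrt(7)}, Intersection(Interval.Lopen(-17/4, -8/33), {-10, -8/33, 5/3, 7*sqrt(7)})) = {-9, -7/19, -8/33, -1/51, 7*sqrt(7)}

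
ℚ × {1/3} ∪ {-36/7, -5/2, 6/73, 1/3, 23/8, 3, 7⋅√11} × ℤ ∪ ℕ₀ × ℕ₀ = (ℕ₀ × ℕ₀) ∪ (ℚ × {1/3}) ∪ ({-36/7, -5/2, 6/73, 1/3, 23/8, 3, 7⋅√11} × ℤ)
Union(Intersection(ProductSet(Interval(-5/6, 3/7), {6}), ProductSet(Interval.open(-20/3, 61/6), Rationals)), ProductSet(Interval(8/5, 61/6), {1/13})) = Union(ProductSet(Interval(-5/6, 3/7), {6}), ProductSet(Interval(8/5, 61/6), {1/13}))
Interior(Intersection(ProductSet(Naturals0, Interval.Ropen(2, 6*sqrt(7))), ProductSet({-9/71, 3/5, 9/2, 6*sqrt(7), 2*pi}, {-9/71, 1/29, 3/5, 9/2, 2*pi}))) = EmptySet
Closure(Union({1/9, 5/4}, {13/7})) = {1/9, 5/4, 13/7}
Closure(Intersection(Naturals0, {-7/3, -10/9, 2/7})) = EmptySet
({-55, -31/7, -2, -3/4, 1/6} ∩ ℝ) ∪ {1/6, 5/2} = {-55, -31/7, -2, -3/4, 1/6, 5/2}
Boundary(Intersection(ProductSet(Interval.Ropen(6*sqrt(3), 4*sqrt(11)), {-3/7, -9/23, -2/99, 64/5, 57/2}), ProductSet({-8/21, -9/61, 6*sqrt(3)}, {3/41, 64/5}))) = ProductSet({6*sqrt(3)}, {64/5})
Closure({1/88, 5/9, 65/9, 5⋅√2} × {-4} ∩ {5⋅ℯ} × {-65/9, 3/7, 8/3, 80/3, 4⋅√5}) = ∅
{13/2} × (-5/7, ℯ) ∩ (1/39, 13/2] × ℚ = {13/2} × (ℚ ∩ (-5/7, ℯ))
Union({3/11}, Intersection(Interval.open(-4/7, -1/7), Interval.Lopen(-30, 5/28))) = Union({3/11}, Interval.open(-4/7, -1/7))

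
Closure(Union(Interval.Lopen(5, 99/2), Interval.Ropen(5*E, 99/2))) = Interval(5, 99/2)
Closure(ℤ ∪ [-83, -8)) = ℤ ∪ [-83, -8]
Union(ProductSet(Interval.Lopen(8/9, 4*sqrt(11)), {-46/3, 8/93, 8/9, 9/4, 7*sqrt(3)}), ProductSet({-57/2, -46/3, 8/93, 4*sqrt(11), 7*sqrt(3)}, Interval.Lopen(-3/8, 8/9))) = Union(ProductSet({-57/2, -46/3, 8/93, 4*sqrt(11), 7*sqrt(3)}, Interval.Lopen(-3/8, 8/9)), ProductSet(Interval.Lopen(8/9, 4*sqrt(11)), {-46/3, 8/93, 8/9, 9/4, 7*sqrt(3)}))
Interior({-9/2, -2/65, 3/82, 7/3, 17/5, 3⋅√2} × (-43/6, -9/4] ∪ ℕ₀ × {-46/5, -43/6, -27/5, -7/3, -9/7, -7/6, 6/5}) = ∅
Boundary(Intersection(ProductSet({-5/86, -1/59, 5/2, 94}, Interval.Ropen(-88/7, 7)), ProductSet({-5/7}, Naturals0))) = EmptySet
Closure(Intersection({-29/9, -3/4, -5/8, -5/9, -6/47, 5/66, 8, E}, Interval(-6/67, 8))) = {5/66, 8, E}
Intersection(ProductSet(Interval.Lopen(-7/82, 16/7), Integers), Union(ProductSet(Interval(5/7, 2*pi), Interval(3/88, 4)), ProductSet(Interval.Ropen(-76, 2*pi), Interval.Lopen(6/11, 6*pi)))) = ProductSet(Interval.Lopen(-7/82, 16/7), Range(1, 19, 1))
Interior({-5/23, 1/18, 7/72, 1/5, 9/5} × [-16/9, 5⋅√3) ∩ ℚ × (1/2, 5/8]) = ∅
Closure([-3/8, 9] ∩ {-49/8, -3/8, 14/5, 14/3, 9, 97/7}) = {-3/8, 14/5, 14/3, 9}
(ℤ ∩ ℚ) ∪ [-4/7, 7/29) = ℤ ∪ [-4/7, 7/29)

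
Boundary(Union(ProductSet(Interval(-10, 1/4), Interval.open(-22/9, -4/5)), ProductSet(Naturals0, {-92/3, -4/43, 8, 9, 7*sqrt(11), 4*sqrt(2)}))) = Union(ProductSet({-10, 1/4}, Interval(-22/9, -4/5)), ProductSet(Interval(-10, 1/4), {-22/9, -4/5}), ProductSet(Naturals0, {-92/3, -4/43, 8, 9, 7*sqrt(11), 4*sqrt(2)}))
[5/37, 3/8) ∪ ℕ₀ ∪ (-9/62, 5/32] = (-9/62, 3/8) ∪ ℕ₀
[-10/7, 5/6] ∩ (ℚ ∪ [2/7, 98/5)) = [2/7, 5/6] ∪ (ℚ ∩ [-10/7, 5/6])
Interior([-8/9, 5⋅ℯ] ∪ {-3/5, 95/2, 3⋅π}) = (-8/9, 5⋅ℯ)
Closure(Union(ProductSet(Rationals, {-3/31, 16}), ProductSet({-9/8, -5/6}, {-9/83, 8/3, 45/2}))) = Union(ProductSet({-9/8, -5/6}, {-9/83, 8/3, 45/2}), ProductSet(Reals, {-3/31, 16}))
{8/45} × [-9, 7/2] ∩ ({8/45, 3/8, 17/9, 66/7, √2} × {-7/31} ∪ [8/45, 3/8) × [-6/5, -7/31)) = {8/45} × [-6/5, -7/31]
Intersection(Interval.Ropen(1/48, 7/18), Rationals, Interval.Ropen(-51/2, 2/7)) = Intersection(Interval.Ropen(1/48, 2/7), Rationals)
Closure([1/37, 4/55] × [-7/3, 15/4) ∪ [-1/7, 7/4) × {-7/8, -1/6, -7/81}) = ([-1/7, 7/4] × {-7/8, -1/6, -7/81}) ∪ ([1/37, 4/55] × [-7/3, 15/4])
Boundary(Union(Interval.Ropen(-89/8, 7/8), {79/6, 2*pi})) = {-89/8, 7/8, 79/6, 2*pi}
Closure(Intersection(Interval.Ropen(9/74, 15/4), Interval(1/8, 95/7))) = Interval(1/8, 15/4)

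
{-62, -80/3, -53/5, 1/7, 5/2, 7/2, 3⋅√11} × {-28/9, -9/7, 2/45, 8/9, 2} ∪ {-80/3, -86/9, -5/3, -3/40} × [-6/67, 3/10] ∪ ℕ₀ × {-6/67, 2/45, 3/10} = (ℕ₀ × {-6/67, 2/45, 3/10}) ∪ ({-80/3, -86/9, -5/3, -3/40} × [-6/67, 3/10]) ∪ ({-62, -80/3, -53/5, 1/7, 5/2, 7/2, 3⋅√11} × {-28/9, -9/7, 2/45, 8/9, 2})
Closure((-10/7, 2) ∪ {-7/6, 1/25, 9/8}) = [-10/7, 2]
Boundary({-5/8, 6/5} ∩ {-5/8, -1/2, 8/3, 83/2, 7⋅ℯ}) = {-5/8}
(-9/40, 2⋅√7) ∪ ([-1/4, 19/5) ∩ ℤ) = (-9/40, 2⋅√7) ∪ {0, 1, 2, 3}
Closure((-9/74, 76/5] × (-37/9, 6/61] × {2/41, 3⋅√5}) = (({-9/74, 76/5} × [-37/9, 6/61]) ∪ ([-9/74, 76/5] × {-37/9, 6/61}) ∪ ((-9/74, 76/5] × (-37/9, 6/61])) × {2/41, 3⋅√5}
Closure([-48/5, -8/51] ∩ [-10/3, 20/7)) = [-10/3, -8/51]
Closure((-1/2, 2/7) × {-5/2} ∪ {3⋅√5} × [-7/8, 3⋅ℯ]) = ([-1/2, 2/7] × {-5/2}) ∪ ({3⋅√5} × [-7/8, 3⋅ℯ])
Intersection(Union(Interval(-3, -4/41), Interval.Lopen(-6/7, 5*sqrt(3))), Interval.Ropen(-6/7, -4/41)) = Interval.Ropen(-6/7, -4/41)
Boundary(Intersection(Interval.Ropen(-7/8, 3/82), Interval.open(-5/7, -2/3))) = {-5/7, -2/3}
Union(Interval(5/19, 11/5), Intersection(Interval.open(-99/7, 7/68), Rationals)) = Union(Intersection(Interval.open(-99/7, 7/68), Rationals), Interval(5/19, 11/5))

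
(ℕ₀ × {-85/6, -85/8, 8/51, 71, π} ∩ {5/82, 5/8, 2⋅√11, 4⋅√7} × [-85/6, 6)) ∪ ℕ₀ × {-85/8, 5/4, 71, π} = ℕ₀ × {-85/8, 5/4, 71, π}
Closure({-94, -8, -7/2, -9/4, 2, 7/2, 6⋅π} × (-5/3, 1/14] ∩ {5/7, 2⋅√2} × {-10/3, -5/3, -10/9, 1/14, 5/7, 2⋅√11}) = ∅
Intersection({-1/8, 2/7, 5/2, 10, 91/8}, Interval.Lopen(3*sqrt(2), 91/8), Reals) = {10, 91/8}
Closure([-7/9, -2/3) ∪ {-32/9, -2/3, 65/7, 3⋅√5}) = {-32/9, 65/7, 3⋅√5} ∪ [-7/9, -2/3]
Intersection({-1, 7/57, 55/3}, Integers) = {-1}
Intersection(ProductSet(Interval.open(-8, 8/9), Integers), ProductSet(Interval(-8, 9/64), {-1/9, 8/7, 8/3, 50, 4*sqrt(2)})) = ProductSet(Interval.Lopen(-8, 9/64), {50})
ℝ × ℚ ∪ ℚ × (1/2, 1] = (ℝ × ℚ) ∪ (ℚ × (1/2, 1])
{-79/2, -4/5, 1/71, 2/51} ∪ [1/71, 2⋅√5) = {-79/2, -4/5} ∪ [1/71, 2⋅√5)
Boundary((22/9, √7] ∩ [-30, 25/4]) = {22/9, √7}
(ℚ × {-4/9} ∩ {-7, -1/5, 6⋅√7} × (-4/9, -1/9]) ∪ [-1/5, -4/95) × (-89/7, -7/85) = [-1/5, -4/95) × (-89/7, -7/85)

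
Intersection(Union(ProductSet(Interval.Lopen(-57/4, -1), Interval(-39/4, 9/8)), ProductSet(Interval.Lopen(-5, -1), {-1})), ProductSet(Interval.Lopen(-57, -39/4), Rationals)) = ProductSet(Interval.Lopen(-57/4, -39/4), Intersection(Interval(-39/4, 9/8), Rationals))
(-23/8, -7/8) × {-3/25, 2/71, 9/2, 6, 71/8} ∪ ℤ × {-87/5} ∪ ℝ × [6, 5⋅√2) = (ℤ × {-87/5}) ∪ (ℝ × [6, 5⋅√2)) ∪ ((-23/8, -7/8) × {-3/25, 2/71, 9/2, 6, 71/8})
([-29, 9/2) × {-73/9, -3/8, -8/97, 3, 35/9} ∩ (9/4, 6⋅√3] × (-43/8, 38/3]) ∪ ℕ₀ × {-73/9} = (ℕ₀ × {-73/9}) ∪ ((9/4, 9/2) × {-3/8, -8/97, 3, 35/9})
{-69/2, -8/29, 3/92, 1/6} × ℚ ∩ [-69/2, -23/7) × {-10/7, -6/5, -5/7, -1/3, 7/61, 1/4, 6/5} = {-69/2} × {-10/7, -6/5, -5/7, -1/3, 7/61, 1/4, 6/5}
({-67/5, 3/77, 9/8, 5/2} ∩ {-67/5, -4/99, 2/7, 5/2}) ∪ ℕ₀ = {-67/5, 5/2} ∪ ℕ₀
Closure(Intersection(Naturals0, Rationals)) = Naturals0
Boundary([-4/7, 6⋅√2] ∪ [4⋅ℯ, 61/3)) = {-4/7, 61/3, 6⋅√2, 4⋅ℯ}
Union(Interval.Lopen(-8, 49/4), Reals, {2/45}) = Interval(-oo, oo)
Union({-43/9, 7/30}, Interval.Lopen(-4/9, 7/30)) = Union({-43/9}, Interval.Lopen(-4/9, 7/30))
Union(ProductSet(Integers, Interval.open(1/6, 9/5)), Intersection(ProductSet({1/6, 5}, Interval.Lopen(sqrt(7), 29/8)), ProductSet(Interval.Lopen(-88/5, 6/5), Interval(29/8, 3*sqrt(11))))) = Union(ProductSet({1/6}, {29/8}), ProductSet(Integers, Interval.open(1/6, 9/5)))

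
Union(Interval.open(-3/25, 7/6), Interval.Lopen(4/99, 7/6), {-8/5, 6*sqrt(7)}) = Union({-8/5, 6*sqrt(7)}, Interval.Lopen(-3/25, 7/6))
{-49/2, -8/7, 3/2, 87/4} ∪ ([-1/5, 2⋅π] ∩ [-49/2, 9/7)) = {-49/2, -8/7, 3/2, 87/4} ∪ [-1/5, 9/7)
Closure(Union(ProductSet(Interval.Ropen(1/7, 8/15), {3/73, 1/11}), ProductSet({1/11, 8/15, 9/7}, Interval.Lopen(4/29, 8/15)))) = Union(ProductSet({1/11, 8/15, 9/7}, Interval(4/29, 8/15)), ProductSet(Interval(1/7, 8/15), {3/73, 1/11}))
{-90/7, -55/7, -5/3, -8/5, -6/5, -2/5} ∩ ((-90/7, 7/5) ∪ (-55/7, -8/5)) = {-55/7, -5/3, -8/5, -6/5, -2/5}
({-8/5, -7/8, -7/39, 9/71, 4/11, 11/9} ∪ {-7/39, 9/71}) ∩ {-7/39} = {-7/39}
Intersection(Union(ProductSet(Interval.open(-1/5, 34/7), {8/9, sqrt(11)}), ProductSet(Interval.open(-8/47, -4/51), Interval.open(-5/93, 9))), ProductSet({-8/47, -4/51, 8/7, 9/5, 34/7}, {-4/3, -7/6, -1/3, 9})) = EmptySet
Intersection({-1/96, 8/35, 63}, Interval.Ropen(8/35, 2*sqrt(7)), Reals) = {8/35}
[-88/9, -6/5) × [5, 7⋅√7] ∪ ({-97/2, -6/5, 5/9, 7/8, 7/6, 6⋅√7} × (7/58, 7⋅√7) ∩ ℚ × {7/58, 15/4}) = ({-97/2, -6/5, 5/9, 7/8, 7/6} × {15/4}) ∪ ([-88/9, -6/5) × [5, 7⋅√7])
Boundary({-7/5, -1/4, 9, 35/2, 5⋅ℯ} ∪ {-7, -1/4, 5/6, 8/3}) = {-7, -7/5, -1/4, 5/6, 8/3, 9, 35/2, 5⋅ℯ}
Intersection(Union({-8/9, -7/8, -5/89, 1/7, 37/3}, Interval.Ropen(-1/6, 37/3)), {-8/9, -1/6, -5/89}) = {-8/9, -1/6, -5/89}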